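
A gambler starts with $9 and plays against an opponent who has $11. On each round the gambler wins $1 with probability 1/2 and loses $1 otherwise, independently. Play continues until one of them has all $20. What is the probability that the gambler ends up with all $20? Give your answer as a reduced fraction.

9/20

With a fair step, P(i) = ½P(i−1) + ½P(i+1) with P(0)=0, P(20)=1 has the linear solution P(i) = i/20.
P(9) = 9/20.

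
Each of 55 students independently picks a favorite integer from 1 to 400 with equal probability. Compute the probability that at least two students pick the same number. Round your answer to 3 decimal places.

0.980

It's easier to compute the probability that all 55 are distinct.
P(all distinct) = 400/400 · 399/400 · ··· · 346/400 ≈ 0.020.
So the probability of at least one match is 1 − 0.020 = 0.980.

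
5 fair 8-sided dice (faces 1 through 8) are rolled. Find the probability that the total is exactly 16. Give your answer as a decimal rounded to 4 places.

0.0363

There are 8^5 = 32768 equally likely outcomes.
The number of ordered 5-tuples from {1,…,8} summing to 16 is 1190.
P(sum = 16) = 1190/32768 = 595/16384 ≈ 0.0363.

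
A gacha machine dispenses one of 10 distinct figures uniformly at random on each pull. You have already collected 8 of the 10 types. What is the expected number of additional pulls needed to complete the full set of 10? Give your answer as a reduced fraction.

15

Starting from 8 distinct types, each trial gives a new one with probability (10−i)/10 when i types are held, so the wait for the next new type is 10/(10−i).
E = 10/2 + 10/1 = 15.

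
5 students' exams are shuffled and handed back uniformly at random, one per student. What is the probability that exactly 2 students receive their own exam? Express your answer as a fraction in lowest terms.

Choose which 2 of the 5 are fixed: C(5,2) = 10 ways.
The remaining 3 must have no fixed point: D(3) = 2.
P = 10·2/120 = 1/6.

1/6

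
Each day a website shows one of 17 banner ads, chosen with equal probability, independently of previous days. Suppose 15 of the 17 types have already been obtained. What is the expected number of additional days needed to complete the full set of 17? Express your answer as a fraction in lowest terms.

51/2

Starting from 15 distinct types, each trial gives a new one with probability (17−i)/17 when i types are held, so the wait for the next new type is 17/(17−i).
E = 17/2 + 17/1 = 51/2.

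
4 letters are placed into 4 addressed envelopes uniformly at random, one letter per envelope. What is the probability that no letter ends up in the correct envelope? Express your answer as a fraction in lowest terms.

This is the derangement probability: permutations of 4 with no fixed point.
D(4) = 4! · (1 − 1/1! + 1/2! − ··· + (−1)^4/4!) = 9.
P = 9/24 = 3/8.

3/8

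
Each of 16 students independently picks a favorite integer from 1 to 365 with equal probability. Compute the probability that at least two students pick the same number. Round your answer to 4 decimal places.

0.2836

It's easier to compute the probability that all 16 are distinct.
P(all distinct) = 365/365 · 364/365 · ··· · 350/365 ≈ 0.7164.
So the probability of at least one match is 1 − 0.7164 = 0.2836.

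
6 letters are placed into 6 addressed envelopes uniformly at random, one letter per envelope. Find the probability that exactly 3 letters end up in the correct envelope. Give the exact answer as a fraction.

Choose which 3 of the 6 are fixed: C(6,3) = 20 ways.
The remaining 3 must have no fixed point: D(3) = 2.
P = 20·2/720 = 1/18.

1/18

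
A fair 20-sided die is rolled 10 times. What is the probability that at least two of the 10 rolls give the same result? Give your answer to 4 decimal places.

P(all 10 different) = 20/20 · 19/20 · ··· · 11/20 ≈ 0.0655.
P(at least two equal) = 1 − 0.0655 = 0.9345.

0.9345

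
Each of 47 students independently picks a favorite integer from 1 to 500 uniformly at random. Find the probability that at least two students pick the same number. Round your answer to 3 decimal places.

0.893

It's easier to compute the probability that all 47 are distinct.
P(all distinct) = 500/500 · 499/500 · ··· · 454/500 ≈ 0.107.
So the probability of at least one match is 1 − 0.107 = 0.893.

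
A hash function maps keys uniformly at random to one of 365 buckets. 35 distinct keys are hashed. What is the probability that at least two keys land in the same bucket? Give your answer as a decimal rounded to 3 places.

It's easier to compute the probability that all 35 are distinct.
P(all distinct) = 365/365 · 364/365 · ··· · 331/365 ≈ 0.186.
So the probability of at least one match is 1 − 0.186 = 0.814.

0.814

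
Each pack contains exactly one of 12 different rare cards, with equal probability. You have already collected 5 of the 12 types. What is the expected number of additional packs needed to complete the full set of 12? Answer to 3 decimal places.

31.114

Starting from 5 distinct types, each trial gives a new one with probability (12−i)/12 when i types are held, so the wait for the next new type is 12/(12−i).
E = 12/7 + 12/6 + 12/5 + 12/4 + 12/3 + 12/2 + 12/1 = 1089/35 ≈ 31.114.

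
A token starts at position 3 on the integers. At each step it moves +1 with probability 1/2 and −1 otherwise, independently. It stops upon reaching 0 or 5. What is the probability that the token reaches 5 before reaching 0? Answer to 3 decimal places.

0.600

With a fair step, P(i) = ½P(i−1) + ½P(i+1) with P(0)=0, P(5)=1 has the linear solution P(i) = i/5.
P(3) = 3/5 ≈ 0.600.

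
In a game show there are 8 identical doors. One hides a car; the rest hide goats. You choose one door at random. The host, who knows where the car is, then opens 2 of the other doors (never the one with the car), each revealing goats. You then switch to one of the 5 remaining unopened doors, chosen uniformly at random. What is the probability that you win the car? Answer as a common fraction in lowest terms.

7/40

Your original door holds the car with probability 1/8, so the other 7 collectively hold it with probability 7/8.
The host can always find 2 empty doors to open, so the reveals don't change that 7/8; it is now spread over the 5 remaining unopened doors.
P(win by switching) = (7/8) · (1/5) = 7/40.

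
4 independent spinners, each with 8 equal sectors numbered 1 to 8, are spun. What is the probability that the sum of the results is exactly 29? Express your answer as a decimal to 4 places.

There are 8^4 = 4096 equally likely outcomes.
The number of ordered 4-tuples from {1,…,8} summing to 29 is 20.
P(sum = 29) = 20/4096 = 5/1024 ≈ 0.0049.

0.0049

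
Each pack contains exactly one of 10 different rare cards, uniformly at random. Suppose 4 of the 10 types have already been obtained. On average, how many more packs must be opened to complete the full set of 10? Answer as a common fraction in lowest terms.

49/2

Starting from 4 distinct types, each trial gives a new one with probability (10−i)/10 when i types are held, so the wait for the next new type is 10/(10−i).
E = 10/6 + 10/5 + 10/4 + 10/3 + 10/2 + 10/1 = 49/2.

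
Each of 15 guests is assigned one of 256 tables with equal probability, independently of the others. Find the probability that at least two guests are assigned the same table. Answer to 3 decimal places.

It's easier to compute the probability that all 15 are distinct.
P(all distinct) = 256/256 · 255/256 · ··· · 242/256 ≈ 0.658.
So the probability of at least one match is 1 − 0.658 = 0.342.

0.342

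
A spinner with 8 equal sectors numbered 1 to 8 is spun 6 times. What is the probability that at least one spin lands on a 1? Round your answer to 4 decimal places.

P(no spin lands on a 1) = (7/8)^6 ≈ 0.4488.
P(at least one) = 1 − 0.4488 = 0.5512.

0.5512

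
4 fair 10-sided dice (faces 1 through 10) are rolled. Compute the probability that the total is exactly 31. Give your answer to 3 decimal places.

0.022

There are 10^4 = 10000 equally likely outcomes.
The number of ordered 4-tuples from {1,…,10} summing to 31 is 220.
P(sum = 31) = 220/10000 = 11/500 ≈ 0.022.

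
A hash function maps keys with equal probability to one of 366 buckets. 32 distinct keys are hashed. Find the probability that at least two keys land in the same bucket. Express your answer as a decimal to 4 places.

It's easier to compute the probability that all 32 are distinct.
P(all distinct) = 366/366 · 365/366 · ··· · 335/366 ≈ 0.2476.
So the probability of at least one match is 1 − 0.2476 = 0.7524.

0.7524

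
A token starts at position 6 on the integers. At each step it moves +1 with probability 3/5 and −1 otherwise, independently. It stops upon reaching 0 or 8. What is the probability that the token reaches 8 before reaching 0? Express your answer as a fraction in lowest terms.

Let r = q/p = (2/5)/(3/5) = 2/3. The recurrence P(i) = p·P(i+1) + q·P(i−1) with P(0)=0, P(8)=1 gives P(i) = (1 − r^i)/(1 − r^8).
P(6) = (1 − (2/3)^6) / (1 − (2/3)^8) = 1197/1261.

1197/1261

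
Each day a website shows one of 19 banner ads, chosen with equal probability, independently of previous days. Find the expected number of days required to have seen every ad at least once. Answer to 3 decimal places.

67.407

After i distinct types are collected, each trial gives a new one with probability (19−i)/19, so the expected wait for the next new type is 19/(19−i).
E = 19/19 + 19/18 + 19/17 + 19/16 + 19/15 + 19/14 + 19/13 + 19/12 + 19/11 + 19/10 + 19/9 + 19/8 + 19/7 + 19/6 + 19/5 + 19/4 + 19/3 + 19/2 + 19/1 = 275295799/4084080 ≈ 67.407.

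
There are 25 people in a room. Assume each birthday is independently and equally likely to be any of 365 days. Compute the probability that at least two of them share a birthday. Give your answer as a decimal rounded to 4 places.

It's easier to compute the probability that all 25 are distinct.
P(all distinct) = 365/365 · 364/365 · ··· · 341/365 ≈ 0.4313.
So the probability of at least one match is 1 − 0.4313 = 0.5687.

0.5687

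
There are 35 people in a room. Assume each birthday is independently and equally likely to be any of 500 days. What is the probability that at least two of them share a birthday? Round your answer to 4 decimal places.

0.7043

It's easier to compute the probability that all 35 are distinct.
P(all distinct) = 500/500 · 499/500 · ··· · 466/500 ≈ 0.2957.
So the probability of at least one match is 1 − 0.2957 = 0.7043.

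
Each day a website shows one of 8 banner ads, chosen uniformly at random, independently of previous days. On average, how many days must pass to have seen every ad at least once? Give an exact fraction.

761/35

After i distinct types are collected, each trial gives a new one with probability (8−i)/8, so the expected wait for the next new type is 8/(8−i).
E = 8/8 + 8/7 + 8/6 + 8/5 + 8/4 + 8/3 + 8/2 + 8/1 = 761/35.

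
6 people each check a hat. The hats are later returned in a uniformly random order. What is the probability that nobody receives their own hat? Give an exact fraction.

This is the derangement probability: permutations of 6 with no fixed point.
D(6) = 6! · (1 − 1/1! + 1/2! − ··· + (−1)^6/6!) = 265.
P = 265/720 = 53/144.

53/144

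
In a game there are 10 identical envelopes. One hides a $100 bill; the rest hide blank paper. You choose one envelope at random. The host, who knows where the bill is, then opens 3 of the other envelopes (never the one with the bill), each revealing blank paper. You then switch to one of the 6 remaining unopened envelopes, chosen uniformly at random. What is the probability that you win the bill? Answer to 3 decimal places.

0.150

Your original envelope holds the bill with probability 1/10, so the other 9 collectively hold it with probability 9/10.
The host can always find 3 empty envelopes to open, so the reveals don't change that 9/10; it is now spread over the 6 remaining unopened envelopes.
P(win by switching) = (9/10) · (1/6) = 3/20 ≈ 0.150.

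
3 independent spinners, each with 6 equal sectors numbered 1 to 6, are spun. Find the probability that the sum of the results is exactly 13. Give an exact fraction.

7/72

There are 6^3 = 216 equally likely outcomes.
The number of ordered 3-tuples from {1,…,6} summing to 13 is 21.
P(sum = 13) = 21/216 = 7/72.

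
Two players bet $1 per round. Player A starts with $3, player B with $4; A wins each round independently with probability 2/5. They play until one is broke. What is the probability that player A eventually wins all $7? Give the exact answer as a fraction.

304/2059

Let r = q/p = (3/5)/(2/5) = 3/2. The recurrence P(i) = p·P(i+1) + q·P(i−1) with P(0)=0, P(7)=1 gives P(i) = (1 − r^i)/(1 − r^7).
P(3) = (1 − (3/2)^3) / (1 − (3/2)^7) = 304/2059.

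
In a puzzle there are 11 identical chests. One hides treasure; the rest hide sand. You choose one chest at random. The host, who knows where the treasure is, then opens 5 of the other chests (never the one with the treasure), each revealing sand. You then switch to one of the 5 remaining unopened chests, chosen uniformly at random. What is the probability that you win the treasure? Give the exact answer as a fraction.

Your original chest holds the treasure with probability 1/11, so the other 10 collectively hold it with probability 10/11.
The host can always find 5 empty chests to open, so the reveals don't change that 10/11; it is now spread over the 5 remaining unopened chests.
P(win by switching) = (10/11) · (1/5) = 2/11.

2/11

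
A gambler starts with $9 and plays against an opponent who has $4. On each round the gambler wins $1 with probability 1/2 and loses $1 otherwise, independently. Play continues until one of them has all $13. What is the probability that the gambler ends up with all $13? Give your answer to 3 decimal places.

0.692

With a fair step, P(i) = ½P(i−1) + ½P(i+1) with P(0)=0, P(13)=1 has the linear solution P(i) = i/13.
P(9) = 9/13 ≈ 0.692.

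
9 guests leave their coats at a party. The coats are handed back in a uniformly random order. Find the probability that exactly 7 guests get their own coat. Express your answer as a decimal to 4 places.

Choose which 7 of the 9 are fixed: C(9,7) = 36 ways.
The remaining 2 must have no fixed point: D(2) = 1.
P = 36·1/362880 = 1/10080 ≈ 0.0001.

0.0001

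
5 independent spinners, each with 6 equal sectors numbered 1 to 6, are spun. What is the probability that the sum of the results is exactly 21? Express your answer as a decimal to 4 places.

There are 6^5 = 7776 equally likely outcomes.
The number of ordered 5-tuples from {1,…,6} summing to 21 is 540.
P(sum = 21) = 540/7776 = 5/72 ≈ 0.0694.

0.0694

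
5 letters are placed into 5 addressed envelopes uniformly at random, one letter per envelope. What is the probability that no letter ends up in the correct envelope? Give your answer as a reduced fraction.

This is the derangement probability: permutations of 5 with no fixed point.
D(5) = 5! · (1 − 1/1! + 1/2! − ··· + (−1)^5/5!) = 44.
P = 44/120 = 11/30.

11/30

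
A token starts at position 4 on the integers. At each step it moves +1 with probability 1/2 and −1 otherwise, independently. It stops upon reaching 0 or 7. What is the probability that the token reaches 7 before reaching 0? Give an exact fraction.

4/7

With a fair step, P(i) = ½P(i−1) + ½P(i+1) with P(0)=0, P(7)=1 has the linear solution P(i) = i/7.
P(4) = 4/7.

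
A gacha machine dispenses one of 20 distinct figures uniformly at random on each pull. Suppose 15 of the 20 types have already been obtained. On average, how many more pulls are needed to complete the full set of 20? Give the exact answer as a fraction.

Starting from 15 distinct types, each trial gives a new one with probability (20−i)/20 when i types are held, so the wait for the next new type is 20/(20−i).
E = 20/5 + 20/4 + 20/3 + 20/2 + 20/1 = 137/3.

137/3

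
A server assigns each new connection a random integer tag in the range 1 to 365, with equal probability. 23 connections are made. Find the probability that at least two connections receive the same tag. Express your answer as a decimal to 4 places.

0.5073

It's easier to compute the probability that all 23 are distinct.
P(all distinct) = 365/365 · 364/365 · ··· · 343/365 ≈ 0.4927.
So the probability of at least one match is 1 − 0.4927 = 0.5073.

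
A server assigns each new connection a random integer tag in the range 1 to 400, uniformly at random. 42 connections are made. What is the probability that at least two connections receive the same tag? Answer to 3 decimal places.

0.893

It's easier to compute the probability that all 42 are distinct.
P(all distinct) = 400/400 · 399/400 · ··· · 359/400 ≈ 0.107.
So the probability of at least one match is 1 − 0.107 = 0.893.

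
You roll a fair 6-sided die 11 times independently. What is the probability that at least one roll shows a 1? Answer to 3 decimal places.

0.865

P(no roll shows a 1) = (5/6)^11 ≈ 0.135.
P(at least one) = 1 − 0.135 = 0.865.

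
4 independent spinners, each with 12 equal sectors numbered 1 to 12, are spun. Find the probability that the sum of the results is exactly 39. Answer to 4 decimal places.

0.0106

There are 12^4 = 20736 equally likely outcomes.
The number of ordered 4-tuples from {1,…,12} summing to 39 is 220.
P(sum = 39) = 220/20736 = 55/5184 ≈ 0.0106.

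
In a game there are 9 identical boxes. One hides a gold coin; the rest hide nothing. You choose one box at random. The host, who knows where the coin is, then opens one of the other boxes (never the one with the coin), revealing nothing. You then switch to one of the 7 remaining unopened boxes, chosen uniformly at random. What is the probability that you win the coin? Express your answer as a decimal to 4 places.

0.1270

Your original box holds the coin with probability 1/9, so the other 8 collectively hold it with probability 8/9.
The host can always find an empty box to open, so this doesn't change that 8/9; it is now spread over the 7 remaining unopened boxes.
P(win by switching) = (8/9) · (1/7) = 8/63 ≈ 0.1270.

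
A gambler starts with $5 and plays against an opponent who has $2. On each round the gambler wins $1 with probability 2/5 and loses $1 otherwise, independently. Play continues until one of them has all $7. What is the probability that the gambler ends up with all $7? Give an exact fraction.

844/2059

Let r = q/p = (3/5)/(2/5) = 3/2. The recurrence P(i) = p·P(i+1) + q·P(i−1) with P(0)=0, P(7)=1 gives P(i) = (1 − r^i)/(1 − r^7).
P(5) = (1 − (3/2)^5) / (1 − (3/2)^7) = 844/2059.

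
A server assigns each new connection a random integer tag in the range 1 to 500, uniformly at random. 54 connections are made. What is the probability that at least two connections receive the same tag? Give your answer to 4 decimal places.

It's easier to compute the probability that all 54 are distinct.
P(all distinct) = 500/500 · 499/500 · ··· · 447/500 ≈ 0.0513.
So the probability of at least one match is 1 − 0.0513 = 0.9487.

0.9487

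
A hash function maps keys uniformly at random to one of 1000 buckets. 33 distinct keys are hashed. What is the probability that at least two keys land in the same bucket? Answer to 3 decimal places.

0.414

It's easier to compute the probability that all 33 are distinct.
P(all distinct) = 1000/1000 · 999/1000 · ··· · 968/1000 ≈ 0.586.
So the probability of at least one match is 1 − 0.586 = 0.414.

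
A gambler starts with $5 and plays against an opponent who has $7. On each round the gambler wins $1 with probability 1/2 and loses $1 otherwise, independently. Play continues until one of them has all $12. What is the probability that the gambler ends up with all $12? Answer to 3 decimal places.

With a fair step, P(i) = ½P(i−1) + ½P(i+1) with P(0)=0, P(12)=1 has the linear solution P(i) = i/12.
P(5) = 5/12 ≈ 0.417.

0.417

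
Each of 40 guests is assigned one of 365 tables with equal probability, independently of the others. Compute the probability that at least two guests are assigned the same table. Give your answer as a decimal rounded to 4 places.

It's easier to compute the probability that all 40 are distinct.
P(all distinct) = 365/365 · 364/365 · ··· · 326/365 ≈ 0.1088.
So the probability of at least one match is 1 − 0.1088 = 0.8912.

0.8912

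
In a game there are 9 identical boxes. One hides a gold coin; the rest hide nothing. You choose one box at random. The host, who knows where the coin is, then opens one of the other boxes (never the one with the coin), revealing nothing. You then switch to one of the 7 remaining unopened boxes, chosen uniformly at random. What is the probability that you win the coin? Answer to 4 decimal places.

Your original box holds the coin with probability 1/9, so the other 8 collectively hold it with probability 8/9.
The host can always find an empty box to open, so this doesn't change that 8/9; it is now spread over the 7 remaining unopened boxes.
P(win by switching) = (8/9) · (1/7) = 8/63 ≈ 0.1270.

0.1270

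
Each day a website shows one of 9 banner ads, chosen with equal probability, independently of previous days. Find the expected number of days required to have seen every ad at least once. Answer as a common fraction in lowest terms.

After i distinct types are collected, each trial gives a new one with probability (9−i)/9, so the expected wait for the next new type is 9/(9−i).
E = 9/9 + 9/8 + 9/7 + 9/6 + 9/5 + 9/4 + 9/3 + 9/2 + 9/1 = 7129/280.

7129/280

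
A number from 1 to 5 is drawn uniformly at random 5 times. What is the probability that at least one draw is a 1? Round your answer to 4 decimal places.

P(no draw is a 1) = (4/5)^5 ≈ 0.3277.
P(at least one) = 1 − 0.3277 = 0.6723.

0.6723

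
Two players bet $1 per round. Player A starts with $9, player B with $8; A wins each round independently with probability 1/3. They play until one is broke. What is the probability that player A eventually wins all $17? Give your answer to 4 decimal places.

Let r = q/p = (2/3)/(1/3) = 2. The recurrence P(i) = p·P(i+1) + q·P(i−1) with P(0)=0, P(17)=1 gives P(i) = (1 − r^i)/(1 − r^17).
P(9) = (1 − (2)^9) / (1 − (2)^17) = 511/131071 ≈ 0.0039.

0.0039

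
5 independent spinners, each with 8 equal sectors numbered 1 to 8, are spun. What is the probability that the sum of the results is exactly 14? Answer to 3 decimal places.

There are 8^5 = 32768 equally likely outcomes.
The number of ordered 5-tuples from {1,…,8} summing to 14 is 690.
P(sum = 14) = 690/32768 = 345/16384 ≈ 0.021.

0.021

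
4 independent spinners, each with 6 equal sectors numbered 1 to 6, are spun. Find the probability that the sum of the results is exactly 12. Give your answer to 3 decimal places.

0.096

There are 6^4 = 1296 equally likely outcomes.
The number of ordered 4-tuples from {1,…,6} summing to 12 is 125.
P(sum = 12) = 125/1296 ≈ 0.096.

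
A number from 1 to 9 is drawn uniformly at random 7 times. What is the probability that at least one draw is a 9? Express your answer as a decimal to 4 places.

P(no draw is a 9) = (8/9)^7 ≈ 0.4385.
P(at least one) = 1 − 0.4385 = 0.5615.

0.5615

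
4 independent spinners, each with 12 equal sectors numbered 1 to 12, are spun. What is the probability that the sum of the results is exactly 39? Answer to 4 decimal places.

0.0106

There are 12^4 = 20736 equally likely outcomes.
The number of ordered 4-tuples from {1,…,12} summing to 39 is 220.
P(sum = 39) = 220/20736 = 55/5184 ≈ 0.0106.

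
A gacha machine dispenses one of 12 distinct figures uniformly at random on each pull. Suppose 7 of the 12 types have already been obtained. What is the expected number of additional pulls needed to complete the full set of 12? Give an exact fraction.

137/5

Starting from 7 distinct types, each trial gives a new one with probability (12−i)/12 when i types are held, so the wait for the next new type is 12/(12−i).
E = 12/5 + 12/4 + 12/3 + 12/2 + 12/1 = 137/5.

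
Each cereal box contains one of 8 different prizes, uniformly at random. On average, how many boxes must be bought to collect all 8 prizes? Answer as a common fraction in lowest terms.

761/35

After i distinct types are collected, each trial gives a new one with probability (8−i)/8, so the expected wait for the next new type is 8/(8−i).
E = 8/8 + 8/7 + 8/6 + 8/5 + 8/4 + 8/3 + 8/2 + 8/1 = 761/35.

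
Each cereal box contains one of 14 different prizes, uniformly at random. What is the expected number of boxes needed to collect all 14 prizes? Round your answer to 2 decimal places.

45.52

After i distinct types are collected, each trial gives a new one with probability (14−i)/14, so the expected wait for the next new type is 14/(14−i).
E = 14/14 + 14/13 + 14/12 + 14/11 + 14/10 + 14/9 + 14/8 + 14/7 + 14/6 + 14/5 + 14/4 + 14/3 + 14/2 + 14/1 = 1171733/25740 ≈ 45.52.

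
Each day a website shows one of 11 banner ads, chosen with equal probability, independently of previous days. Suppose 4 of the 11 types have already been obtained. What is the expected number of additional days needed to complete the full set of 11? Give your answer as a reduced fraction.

3993/140

Starting from 4 distinct types, each trial gives a new one with probability (11−i)/11 when i types are held, so the wait for the next new type is 11/(11−i).
E = 11/7 + 11/6 + 11/5 + 11/4 + 11/3 + 11/2 + 11/1 = 3993/140.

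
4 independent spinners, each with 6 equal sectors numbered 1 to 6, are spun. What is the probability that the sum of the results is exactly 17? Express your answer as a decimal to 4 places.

There are 6^4 = 1296 equally likely outcomes.
The number of ordered 4-tuples from {1,…,6} summing to 17 is 104.
P(sum = 17) = 104/1296 = 13/162 ≈ 0.0802.

0.0802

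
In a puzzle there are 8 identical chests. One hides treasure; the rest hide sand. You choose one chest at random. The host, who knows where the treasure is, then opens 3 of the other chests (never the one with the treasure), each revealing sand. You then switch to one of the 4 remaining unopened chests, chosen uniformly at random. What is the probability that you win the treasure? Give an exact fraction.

7/32

Your original chest holds the treasure with probability 1/8, so the other 7 collectively hold it with probability 7/8.
The host can always find 3 empty chests to open, so the reveals don't change that 7/8; it is now spread over the 4 remaining unopened chests.
P(win by switching) = (7/8) · (1/4) = 7/32.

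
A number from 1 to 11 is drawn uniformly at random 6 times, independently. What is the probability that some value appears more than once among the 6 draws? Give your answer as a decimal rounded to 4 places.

P(all 6 different) = 11/11 · 10/11 · ··· · 6/11 ≈ 0.1878.
P(at least two equal) = 1 − 0.1878 = 0.8122.

0.8122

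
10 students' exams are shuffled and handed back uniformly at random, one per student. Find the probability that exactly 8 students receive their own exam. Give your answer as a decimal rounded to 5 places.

0.00001

Choose which 8 of the 10 are fixed: C(10,8) = 45 ways.
The remaining 2 must have no fixed point: D(2) = 1.
P = 45·1/3628800 = 1/80640 ≈ 0.00001.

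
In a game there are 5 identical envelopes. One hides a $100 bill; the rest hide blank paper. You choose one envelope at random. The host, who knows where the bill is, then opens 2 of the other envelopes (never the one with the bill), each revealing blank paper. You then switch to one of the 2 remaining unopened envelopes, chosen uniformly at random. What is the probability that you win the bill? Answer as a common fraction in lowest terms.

2/5

Your original envelope holds the bill with probability 1/5, so the other 4 collectively hold it with probability 4/5.
The host can always find 2 empty envelopes to open, so the reveals don't change that 4/5; it is now spread over the 2 remaining unopened envelopes.
P(win by switching) = (4/5) · (1/2) = 2/5.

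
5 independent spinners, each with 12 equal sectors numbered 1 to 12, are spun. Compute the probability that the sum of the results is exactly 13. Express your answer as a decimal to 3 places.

There are 12^5 = 248832 equally likely outcomes.
The number of ordered 5-tuples from {1,…,12} summing to 13 is 495.
P(sum = 13) = 495/248832 = 55/27648 ≈ 0.002.

0.002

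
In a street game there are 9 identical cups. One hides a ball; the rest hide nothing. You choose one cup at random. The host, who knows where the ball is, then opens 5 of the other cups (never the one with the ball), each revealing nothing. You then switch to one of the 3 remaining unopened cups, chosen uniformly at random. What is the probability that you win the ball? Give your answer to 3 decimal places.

Your original cup holds the ball with probability 1/9, so the other 8 collectively hold it with probability 8/9.
The host can always find 5 empty cups to open, so the reveals don't change that 8/9; it is now spread over the 3 remaining unopened cups.
P(win by switching) = (8/9) · (1/3) = 8/27 ≈ 0.296.

0.296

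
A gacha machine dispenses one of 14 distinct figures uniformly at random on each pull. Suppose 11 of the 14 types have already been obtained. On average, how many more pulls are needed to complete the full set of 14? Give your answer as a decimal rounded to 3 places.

Starting from 11 distinct types, each trial gives a new one with probability (14−i)/14 when i types are held, so the wait for the next new type is 14/(14−i).
E = 14/3 + 14/2 + 14/1 = 77/3 ≈ 25.667.

25.667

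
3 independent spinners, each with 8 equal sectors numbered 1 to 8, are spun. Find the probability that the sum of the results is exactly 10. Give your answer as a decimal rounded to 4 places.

There are 8^3 = 512 equally likely outcomes.
The number of ordered 3-tuples from {1,…,8} summing to 10 is 36.
P(sum = 10) = 36/512 = 9/128 ≈ 0.0703.

0.0703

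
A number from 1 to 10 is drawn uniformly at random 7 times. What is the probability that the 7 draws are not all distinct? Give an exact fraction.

P(all 7 different) = 10/10 · 9/10 · ··· · 4/10 = 189/3125.
P(at least two equal) = 1 − 189/3125 = 2936/3125.

2936/3125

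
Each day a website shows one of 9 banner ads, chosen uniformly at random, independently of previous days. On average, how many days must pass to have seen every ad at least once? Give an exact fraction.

After i distinct types are collected, each trial gives a new one with probability (9−i)/9, so the expected wait for the next new type is 9/(9−i).
E = 9/9 + 9/8 + 9/7 + 9/6 + 9/5 + 9/4 + 9/3 + 9/2 + 9/1 = 7129/280.

7129/280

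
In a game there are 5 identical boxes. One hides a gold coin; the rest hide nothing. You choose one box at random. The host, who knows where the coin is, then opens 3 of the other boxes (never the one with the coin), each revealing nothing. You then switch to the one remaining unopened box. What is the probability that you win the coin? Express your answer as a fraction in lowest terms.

4/5

Your original box holds the coin with probability 1/5, so the other 4 collectively hold it with probability 4/5.
The host can always find 3 empty boxes to open, so the reveals don't change that 4/5; it is now spread over the 1 remaining unopened box.
P(win by switching) = (4/5) · (1/1) = 4/5.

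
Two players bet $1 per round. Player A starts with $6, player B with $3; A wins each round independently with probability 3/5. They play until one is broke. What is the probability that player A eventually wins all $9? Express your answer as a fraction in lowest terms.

Let r = q/p = (2/5)/(3/5) = 2/3. The recurrence P(i) = p·P(i+1) + q·P(i−1) with P(0)=0, P(9)=1 gives P(i) = (1 − r^i)/(1 − r^9).
P(6) = (1 − (2/3)^6) / (1 − (2/3)^9) = 945/1009.

945/1009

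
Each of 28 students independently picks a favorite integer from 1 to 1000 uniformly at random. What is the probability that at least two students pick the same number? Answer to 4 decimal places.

0.3172

It's easier to compute the probability that all 28 are distinct.
P(all distinct) = 1000/1000 · 999/1000 · ··· · 973/1000 ≈ 0.6828.
So the probability of at least one match is 1 − 0.6828 = 0.3172.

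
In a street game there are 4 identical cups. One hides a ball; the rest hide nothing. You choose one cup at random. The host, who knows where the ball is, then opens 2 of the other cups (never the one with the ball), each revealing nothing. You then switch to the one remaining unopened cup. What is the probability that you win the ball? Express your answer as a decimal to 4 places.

0.7500

Your original cup holds the ball with probability 1/4, so the other 3 collectively hold it with probability 3/4.
The host can always find 2 empty cups to open, so the reveals don't change that 3/4; it is now spread over the 1 remaining unopened cup.
P(win by switching) = (3/4) · (1/1) = 3/4 ≈ 0.7500.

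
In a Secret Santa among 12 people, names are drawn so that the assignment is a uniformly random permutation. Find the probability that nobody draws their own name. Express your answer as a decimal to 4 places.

0.3679

This is the derangement probability: permutations of 12 with no fixed point.
D(12) = 12! · (1 − 1/1! + 1/2! − ··· + (−1)^12/12!) = 176214841.
P = 176214841/479001600 = 16019531/43545600 ≈ 0.3679.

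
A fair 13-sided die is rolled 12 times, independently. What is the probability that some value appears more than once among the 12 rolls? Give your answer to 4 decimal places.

P(all 12 different) = 13/13 · 12/13 · ··· · 2/13 ≈ 0.0003.
P(at least two equal) = 1 − 0.0003 = 0.9997.

0.9997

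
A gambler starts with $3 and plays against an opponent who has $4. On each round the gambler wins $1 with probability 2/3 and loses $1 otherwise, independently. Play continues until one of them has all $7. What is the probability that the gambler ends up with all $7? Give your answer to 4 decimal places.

0.8819

Let r = q/p = (1/3)/(2/3) = 1/2. The recurrence P(i) = p·P(i+1) + q·P(i−1) with P(0)=0, P(7)=1 gives P(i) = (1 − r^i)/(1 − r^7).
P(3) = (1 − (1/2)^3) / (1 − (1/2)^7) = 112/127 ≈ 0.8819.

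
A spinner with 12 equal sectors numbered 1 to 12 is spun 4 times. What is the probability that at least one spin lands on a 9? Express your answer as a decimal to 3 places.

P(no spin lands on a 9) = (11/12)^4 ≈ 0.706.
P(at least one) = 1 − 0.706 = 0.294.

0.294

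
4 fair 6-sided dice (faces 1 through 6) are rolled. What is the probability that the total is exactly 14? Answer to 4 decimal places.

There are 6^4 = 1296 equally likely outcomes.
The number of ordered 4-tuples from {1,…,6} summing to 14 is 146.
P(sum = 14) = 146/1296 = 73/648 ≈ 0.1127.

0.1127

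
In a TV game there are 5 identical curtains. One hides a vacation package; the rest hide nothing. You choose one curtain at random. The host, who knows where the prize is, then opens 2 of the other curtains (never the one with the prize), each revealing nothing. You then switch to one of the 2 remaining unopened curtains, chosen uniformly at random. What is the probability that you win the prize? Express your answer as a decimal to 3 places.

0.400

Your original curtain holds the prize with probability 1/5, so the other 4 collectively hold it with probability 4/5.
The host can always find 2 empty curtains to open, so the reveals don't change that 4/5; it is now spread over the 2 remaining unopened curtains.
P(win by switching) = (4/5) · (1/2) = 2/5 ≈ 0.400.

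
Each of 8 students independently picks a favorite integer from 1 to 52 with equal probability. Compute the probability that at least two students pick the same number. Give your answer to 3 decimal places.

0.432

It's easier to compute the probability that all 8 are distinct.
P(all distinct) = 52/52 · 51/52 · ··· · 45/52 ≈ 0.568.
So the probability of at least one match is 1 − 0.568 = 0.432.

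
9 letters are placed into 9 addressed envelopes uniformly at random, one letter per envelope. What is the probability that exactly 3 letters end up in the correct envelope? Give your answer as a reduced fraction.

53/864

Choose which 3 of the 9 are fixed: C(9,3) = 84 ways.
The remaining 6 must have no fixed point: D(6) = 265.
P = 84·265/362880 = 53/864.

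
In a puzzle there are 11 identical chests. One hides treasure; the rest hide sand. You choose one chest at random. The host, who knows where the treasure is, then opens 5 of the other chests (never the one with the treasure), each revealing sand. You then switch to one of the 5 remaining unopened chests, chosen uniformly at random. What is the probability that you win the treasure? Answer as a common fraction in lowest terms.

Your original chest holds the treasure with probability 1/11, so the other 10 collectively hold it with probability 10/11.
The host can always find 5 empty chests to open, so the reveals don't change that 10/11; it is now spread over the 5 remaining unopened chests.
P(win by switching) = (10/11) · (1/5) = 2/11.

2/11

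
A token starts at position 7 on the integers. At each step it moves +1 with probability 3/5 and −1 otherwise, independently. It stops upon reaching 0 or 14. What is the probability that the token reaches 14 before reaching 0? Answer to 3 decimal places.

0.945

Let r = q/p = (2/5)/(3/5) = 2/3. The recurrence P(i) = p·P(i+1) + q·P(i−1) with P(0)=0, P(14)=1 gives P(i) = (1 − r^i)/(1 − r^14).
P(7) = (1 − (2/3)^7) / (1 − (2/3)^14) = 2187/2315 ≈ 0.945.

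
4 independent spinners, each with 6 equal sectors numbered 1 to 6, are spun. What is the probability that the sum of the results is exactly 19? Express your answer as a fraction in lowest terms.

There are 6^4 = 1296 equally likely outcomes.
The number of ordered 4-tuples from {1,…,6} summing to 19 is 56.
P(sum = 19) = 56/1296 = 7/162.

7/162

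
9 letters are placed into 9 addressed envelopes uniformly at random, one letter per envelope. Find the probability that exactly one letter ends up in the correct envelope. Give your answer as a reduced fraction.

Choose which one is fixed: C(9,1) = 9 ways.
The remaining 8 must have no fixed point: D(8) = 14833.
P = 9·14833/362880 = 2119/5760.

2119/5760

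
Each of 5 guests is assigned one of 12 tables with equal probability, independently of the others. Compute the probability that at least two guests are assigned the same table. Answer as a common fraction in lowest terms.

89/144

It's easier to compute the probability that all 5 are distinct.
P(all distinct) = 12/12 · 11/12 · ··· · 8/12 = 55/144.
So the probability of at least one match is 1 − 55/144 = 89/144.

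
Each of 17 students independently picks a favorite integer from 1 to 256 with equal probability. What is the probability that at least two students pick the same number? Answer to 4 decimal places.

It's easier to compute the probability that all 17 are distinct.
P(all distinct) = 256/256 · 255/256 · ··· · 240/256 ≈ 0.5810.
So the probability of at least one match is 1 − 0.5810 = 0.4190.

0.4190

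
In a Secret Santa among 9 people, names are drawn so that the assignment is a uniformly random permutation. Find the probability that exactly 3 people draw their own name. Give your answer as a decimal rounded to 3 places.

Choose which 3 of the 9 are fixed: C(9,3) = 84 ways.
The remaining 6 must have no fixed point: D(6) = 265.
P = 84·265/362880 = 53/864 ≈ 0.061.

0.061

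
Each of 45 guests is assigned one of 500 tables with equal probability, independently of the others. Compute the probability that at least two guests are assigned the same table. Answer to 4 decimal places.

0.8702

It's easier to compute the probability that all 45 are distinct.
P(all distinct) = 500/500 · 499/500 · ··· · 456/500 ≈ 0.1298.
So the probability of at least one match is 1 − 0.1298 = 0.8702.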